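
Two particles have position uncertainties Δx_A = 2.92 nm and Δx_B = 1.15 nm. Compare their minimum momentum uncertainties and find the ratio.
Particle B has the larger minimum momentum uncertainty, by a factor of 2.54.

For each particle, the minimum momentum uncertainty is Δp_min = ℏ/(2Δx):

Particle A: Δp_A = ℏ/(2×2.920e-09 m) = 1.806e-26 kg·m/s
Particle B: Δp_B = ℏ/(2×1.150e-09 m) = 4.585e-26 kg·m/s

Ratio: Δp_B/Δp_A = 2.54

Since Δp_min ∝ 1/Δx, the particle with smaller position uncertainty (B) has larger momentum uncertainty.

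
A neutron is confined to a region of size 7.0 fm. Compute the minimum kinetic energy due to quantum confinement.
105.721 keV

Using the uncertainty principle:

1. Position uncertainty: Δx ≈ 7.000e-15 m
2. Minimum momentum uncertainty: Δp = ℏ/(2Δx) = 7.533e-21 kg·m/s
3. Minimum kinetic energy:
   KE = (Δp)²/(2m) = (7.533e-21)²/(2 × 1.675e-27 kg)
   KE = 1.694e-14 J = 105.721 keV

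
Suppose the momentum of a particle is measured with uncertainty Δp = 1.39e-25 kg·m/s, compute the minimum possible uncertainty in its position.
379.342 pm

Using the Heisenberg uncertainty principle:
ΔxΔp ≥ ℏ/2

The minimum uncertainty in position is:
Δx_min = ℏ/(2Δp)
Δx_min = (1.055e-34 J·s) / (2 × 1.390e-25 kg·m/s)
Δx_min = 3.793e-10 m = 379.342 pm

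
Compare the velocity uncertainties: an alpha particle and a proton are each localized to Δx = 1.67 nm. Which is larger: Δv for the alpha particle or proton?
The proton has the larger minimum velocity uncertainty, by a ratio of 4.0.

For both particles, Δp_min = ℏ/(2Δx) = 3.157e-26 kg·m/s (same for both).

The velocity uncertainty is Δv = Δp/m:
- alpha particle: Δv = 3.157e-26 / 6.645e-27 = 4.752e+00 m/s = 4.752 m/s
- proton: Δv = 3.157e-26 / 1.673e-27 = 1.888e+01 m/s = 18.877 m/s

Ratio: 1.888e+01 / 4.752e+00 = 4.0

The lighter particle has larger velocity uncertainty because Δv ∝ 1/m.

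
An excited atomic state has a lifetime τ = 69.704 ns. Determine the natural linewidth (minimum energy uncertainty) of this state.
4.721 neV

Using the energy-time uncertainty principle:
ΔEΔt ≥ ℏ/2

The lifetime τ represents the time uncertainty Δt.
The natural linewidth (minimum energy uncertainty) is:

ΔE = ℏ/(2τ)
ΔE = (1.055e-34 J·s) / (2 × 6.970e-08 s)
ΔE = 7.565e-28 J = 4.721 neV

This natural linewidth limits the precision of spectroscopic measurements.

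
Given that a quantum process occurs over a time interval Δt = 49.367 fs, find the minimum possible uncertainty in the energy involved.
6.667 meV

Using the energy-time uncertainty principle:
ΔEΔt ≥ ℏ/2

The minimum uncertainty in energy is:
ΔE_min = ℏ/(2Δt)
ΔE_min = (1.055e-34 J·s) / (2 × 4.937e-14 s)
ΔE_min = 1.068e-21 J = 6.667 meV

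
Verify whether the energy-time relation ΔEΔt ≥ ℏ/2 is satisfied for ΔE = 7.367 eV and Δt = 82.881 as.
Yes, it satisfies the uncertainty relation.

Calculate the product ΔEΔt:
ΔE = 7.367 eV = 1.180e-18 J
ΔEΔt = (1.180e-18 J) × (8.288e-17 s)
ΔEΔt = 9.783e-35 J·s

Compare to the minimum allowed value ℏ/2:
ℏ/2 = 5.273e-35 J·s

Since ΔEΔt = 9.783e-35 J·s ≥ 5.273e-35 J·s = ℏ/2,
this satisfies the uncertainty relation.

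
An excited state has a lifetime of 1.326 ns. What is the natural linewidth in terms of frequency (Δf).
60.013 MHz

Using the energy-time uncertainty principle and E = hf:
ΔEΔt ≥ ℏ/2
hΔf·Δt ≥ ℏ/2

The minimum frequency uncertainty is:
Δf = ℏ/(2hτ) = 1/(4πτ)
Δf = 1/(4π × 1.326e-09 s)
Δf = 6.001e+07 Hz = 60.013 MHz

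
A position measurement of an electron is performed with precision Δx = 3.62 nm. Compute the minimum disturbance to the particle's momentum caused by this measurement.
1.457 × 10^-26 kg·m/s

The uncertainty principle implies that measuring position disturbs momentum:
ΔxΔp ≥ ℏ/2

When we measure position with precision Δx, we necessarily introduce a momentum uncertainty:
Δp ≥ ℏ/(2Δx)
Δp_min = (1.055e-34 J·s) / (2 × 3.620e-09 m)
Δp_min = 1.457e-26 kg·m/s

The more precisely we measure position, the greater the momentum disturbance.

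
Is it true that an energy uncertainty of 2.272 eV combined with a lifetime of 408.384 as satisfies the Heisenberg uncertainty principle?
Yes, it satisfies the uncertainty relation.

Calculate the product ΔEΔt:
ΔE = 2.272 eV = 3.640e-19 J
ΔEΔt = (3.640e-19 J) × (4.084e-16 s)
ΔEΔt = 1.487e-34 J·s

Compare to the minimum allowed value ℏ/2:
ℏ/2 = 5.273e-35 J·s

Since ΔEΔt = 1.487e-34 J·s ≥ 5.273e-35 J·s = ℏ/2,
this satisfies the uncertainty relation.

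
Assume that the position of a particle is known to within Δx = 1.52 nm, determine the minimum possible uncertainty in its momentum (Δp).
3.469 × 10^-26 kg·m/s

Using the Heisenberg uncertainty principle:
ΔxΔp ≥ ℏ/2

The minimum uncertainty in momentum is:
Δp_min = ℏ/(2Δx)
Δp_min = (1.055e-34 J·s) / (2 × 1.520e-09 m)
Δp_min = 3.469e-26 kg·m/s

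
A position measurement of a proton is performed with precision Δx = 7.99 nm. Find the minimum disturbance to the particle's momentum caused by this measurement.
6.599 × 10^-27 kg·m/s

The uncertainty principle implies that measuring position disturbs momentum:
ΔxΔp ≥ ℏ/2

When we measure position with precision Δx, we necessarily introduce a momentum uncertainty:
Δp ≥ ℏ/(2Δx)
Δp_min = (1.055e-34 J·s) / (2 × 7.990e-09 m)
Δp_min = 6.599e-27 kg·m/s

The more precisely we measure position, the greater the momentum disturbance.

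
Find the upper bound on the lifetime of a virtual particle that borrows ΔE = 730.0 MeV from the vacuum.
4.508 × 10^-25 s

Using the energy-time uncertainty principle:
ΔEΔt ≥ ℏ/2

For a virtual particle borrowing energy ΔE, the maximum lifetime is:
Δt_max = ℏ/(2ΔE)

Converting energy:
ΔE = 730.0 MeV = 1.170e-10 J

Δt_max = (1.055e-34 J·s) / (2 × 1.170e-10 J)
Δt_max = 4.508e-25 s = 4.508 × 10^-25 s

Virtual particles with higher borrowed energy exist for shorter times.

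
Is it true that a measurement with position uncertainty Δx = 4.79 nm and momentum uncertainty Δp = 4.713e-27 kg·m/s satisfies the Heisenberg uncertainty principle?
No, it violates the uncertainty principle (impossible measurement).

Calculate the product ΔxΔp:
ΔxΔp = (4.790e-09 m) × (4.713e-27 kg·m/s)
ΔxΔp = 2.258e-35 J·s

Compare to the minimum allowed value ℏ/2:
ℏ/2 = 5.273e-35 J·s

Since ΔxΔp = 2.258e-35 J·s < 5.273e-35 J·s = ℏ/2,
the measurement violates the uncertainty principle.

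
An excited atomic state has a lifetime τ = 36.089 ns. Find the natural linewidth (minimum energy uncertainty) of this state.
9.119 neV

Using the energy-time uncertainty principle:
ΔEΔt ≥ ℏ/2

The lifetime τ represents the time uncertainty Δt.
The natural linewidth (minimum energy uncertainty) is:

ΔE = ℏ/(2τ)
ΔE = (1.055e-34 J·s) / (2 × 3.609e-08 s)
ΔE = 1.461e-27 J = 9.119 neV

This natural linewidth limits the precision of spectroscopic measurements.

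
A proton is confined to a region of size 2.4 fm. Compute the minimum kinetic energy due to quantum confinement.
900.599 keV

Using the uncertainty principle:

1. Position uncertainty: Δx ≈ 2.400e-15 m
2. Minimum momentum uncertainty: Δp = ℏ/(2Δx) = 2.197e-20 kg·m/s
3. Minimum kinetic energy:
   KE = (Δp)²/(2m) = (2.197e-20)²/(2 × 1.673e-27 kg)
   KE = 1.443e-13 J = 900.599 keV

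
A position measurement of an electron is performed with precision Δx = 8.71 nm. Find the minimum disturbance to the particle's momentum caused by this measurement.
6.054 × 10^-27 kg·m/s

The uncertainty principle implies that measuring position disturbs momentum:
ΔxΔp ≥ ℏ/2

When we measure position with precision Δx, we necessarily introduce a momentum uncertainty:
Δp ≥ ℏ/(2Δx)
Δp_min = (1.055e-34 J·s) / (2 × 8.710e-09 m)
Δp_min = 6.054e-27 kg·m/s

The more precisely we measure position, the greater the momentum disturbance.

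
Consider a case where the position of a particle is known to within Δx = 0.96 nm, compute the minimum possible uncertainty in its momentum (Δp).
5.493 × 10^-26 kg·m/s

Using the Heisenberg uncertainty principle:
ΔxΔp ≥ ℏ/2

The minimum uncertainty in momentum is:
Δp_min = ℏ/(2Δx)
Δp_min = (1.055e-34 J·s) / (2 × 9.600e-10 m)
Δp_min = 5.493e-26 kg·m/s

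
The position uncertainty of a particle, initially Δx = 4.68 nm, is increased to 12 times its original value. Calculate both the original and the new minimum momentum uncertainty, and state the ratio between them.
Original Δp_min = 1.127 × 10^-26 kg·m/s; new Δp'_min = 9.389 × 10^-28 kg·m/s; ratio Δp'_min/Δp_min = 1/12.

From the uncertainty principle ΔxΔp ≥ ℏ/2, the minimum momentum uncertainty is Δp_min = ℏ/(2Δx).

Original (Δx = 4.68 nm = 4.680e-09 m):
Δp_min = (1.055e-34 J·s)/(2 × 4.680e-09 m) = 1.127e-26 kg·m/s

When Δx → 12Δx:
Δp'_min = ℏ/(2 × 12Δx) = (1/12) × ℏ/(2Δx) = (1/12) × Δp_min
Δp'_min = 1/12 × 1.127e-26 kg·m/s = 9.389e-28 kg·m/s

Since Δp_min ∝ 1/Δx, when Δx is increased to 12 times its original value, Δp_min decreases to 1/12 of its original value.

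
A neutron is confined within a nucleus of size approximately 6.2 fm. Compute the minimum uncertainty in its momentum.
8.505 × 10^-21 kg·m/s

Using the Heisenberg uncertainty principle:
ΔxΔp ≥ ℏ/2

With Δx ≈ L = 6.200e-15 m (the confinement size):
Δp_min = ℏ/(2Δx)
Δp_min = (1.055e-34 J·s) / (2 × 6.200e-15 m)
Δp_min = 8.505e-21 kg·m/s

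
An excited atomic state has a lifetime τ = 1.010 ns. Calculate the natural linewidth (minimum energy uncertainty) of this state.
325.848 neV

Using the energy-time uncertainty principle:
ΔEΔt ≥ ℏ/2

The lifetime τ represents the time uncertainty Δt.
The natural linewidth (minimum energy uncertainty) is:

ΔE = ℏ/(2τ)
ΔE = (1.055e-34 J·s) / (2 × 1.010e-09 s)
ΔE = 5.221e-26 J = 325.848 neV

This natural linewidth limits the precision of spectroscopic measurements.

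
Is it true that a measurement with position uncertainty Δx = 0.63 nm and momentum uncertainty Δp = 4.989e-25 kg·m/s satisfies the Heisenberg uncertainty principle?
Yes, it satisfies the uncertainty principle.

Calculate the product ΔxΔp:
ΔxΔp = (6.300e-10 m) × (4.989e-25 kg·m/s)
ΔxΔp = 3.143e-34 J·s

Compare to the minimum allowed value ℏ/2:
ℏ/2 = 5.273e-35 J·s

Since ΔxΔp = 3.143e-34 J·s ≥ 5.273e-35 J·s = ℏ/2,
the measurement satisfies the uncertainty principle.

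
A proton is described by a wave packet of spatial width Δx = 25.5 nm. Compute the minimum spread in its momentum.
2.068 × 10^-27 kg·m/s

For a wave packet, the spatial width Δx and momentum spread Δp are related by the uncertainty principle:
ΔxΔp ≥ ℏ/2

The minimum momentum spread is:
Δp_min = ℏ/(2Δx)
Δp_min = (1.055e-34 J·s) / (2 × 2.550e-08 m)
Δp_min = 2.068e-27 kg·m/s

A wave packet cannot have both a well-defined position and well-defined momentum.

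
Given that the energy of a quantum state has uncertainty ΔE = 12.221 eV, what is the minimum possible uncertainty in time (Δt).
26.930 as

Using the energy-time uncertainty principle:
ΔEΔt ≥ ℏ/2

The minimum uncertainty in time is:
Δt_min = ℏ/(2ΔE)
Δt_min = (1.055e-34 J·s) / (2 × 1.958e-18 J)
Δt_min = 2.693e-17 s = 26.930 as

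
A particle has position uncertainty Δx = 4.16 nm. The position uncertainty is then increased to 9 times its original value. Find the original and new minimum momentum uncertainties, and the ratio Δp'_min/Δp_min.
Original Δp_min = 1.268 × 10^-26 kg·m/s; new Δp'_min = 1.408 × 10^-27 kg·m/s; ratio Δp'_min/Δp_min = 1/9.

From the uncertainty principle ΔxΔp ≥ ℏ/2, the minimum momentum uncertainty is Δp_min = ℏ/(2Δx).

Original (Δx = 4.16 nm = 4.160e-09 m):
Δp_min = (1.055e-34 J·s)/(2 × 4.160e-09 m) = 1.268e-26 kg·m/s

When Δx → 9Δx:
Δp'_min = ℏ/(2 × 9Δx) = (1/9) × ℏ/(2Δx) = (1/9) × Δp_min
Δp'_min = 1/9 × 1.268e-26 kg·m/s = 1.408e-27 kg·m/s

Since Δp_min ∝ 1/Δx, when Δx is increased to 9 times its original value, Δp_min decreases to 1/9 of its original value.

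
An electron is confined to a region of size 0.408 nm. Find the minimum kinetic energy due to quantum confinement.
57.219 meV

Using the uncertainty principle:

1. Position uncertainty: Δx ≈ 4.080e-10 m
2. Minimum momentum uncertainty: Δp = ℏ/(2Δx) = 1.292e-25 kg·m/s
3. Minimum kinetic energy:
   KE = (Δp)²/(2m) = (1.292e-25)²/(2 × 9.109e-31 kg)
   KE = 9.168e-21 J = 57.219 meV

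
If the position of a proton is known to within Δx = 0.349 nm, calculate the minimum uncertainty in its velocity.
90.328 m/s

Using the Heisenberg uncertainty principle and Δp = mΔv:
ΔxΔp ≥ ℏ/2
Δx(mΔv) ≥ ℏ/2

The minimum uncertainty in velocity is:
Δv_min = ℏ/(2mΔx)
Δv_min = (1.055e-34 J·s) / (2 × 1.673e-27 kg × 3.490e-10 m)
Δv_min = 9.033e+01 m/s = 90.328 m/s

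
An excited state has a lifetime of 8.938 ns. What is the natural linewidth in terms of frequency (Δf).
8.903 MHz

Using the energy-time uncertainty principle and E = hf:
ΔEΔt ≥ ℏ/2
hΔf·Δt ≥ ℏ/2

The minimum frequency uncertainty is:
Δf = ℏ/(2hτ) = 1/(4πτ)
Δf = 1/(4π × 8.938e-09 s)
Δf = 8.903e+06 Hz = 8.903 MHz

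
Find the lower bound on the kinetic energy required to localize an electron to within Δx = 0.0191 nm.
26.109 eV

Localizing a particle requires giving it sufficient momentum uncertainty:

1. From uncertainty principle: Δp ≥ ℏ/(2Δx)
   Δp_min = (1.055e-34 J·s) / (2 × 1.910e-11 m)
   Δp_min = 2.761e-24 kg·m/s

2. This momentum uncertainty corresponds to kinetic energy:
   KE ≈ (Δp)²/(2m) = (2.761e-24)²/(2 × 9.109e-31 kg)
   KE = 4.183e-18 J = 26.109 eV

Tighter localization requires more energy.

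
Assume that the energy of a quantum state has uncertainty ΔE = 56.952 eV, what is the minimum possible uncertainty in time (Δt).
5.779 as

Using the energy-time uncertainty principle:
ΔEΔt ≥ ℏ/2

The minimum uncertainty in time is:
Δt_min = ℏ/(2ΔE)
Δt_min = (1.055e-34 J·s) / (2 × 9.125e-18 J)
Δt_min = 5.779e-18 s = 5.779 as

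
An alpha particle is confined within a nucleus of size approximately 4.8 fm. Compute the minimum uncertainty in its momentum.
1.099 × 10^-20 kg·m/s

Using the Heisenberg uncertainty principle:
ΔxΔp ≥ ℏ/2

With Δx ≈ L = 4.800e-15 m (the confinement size):
Δp_min = ℏ/(2Δx)
Δp_min = (1.055e-34 J·s) / (2 × 4.800e-15 m)
Δp_min = 1.099e-20 kg·m/s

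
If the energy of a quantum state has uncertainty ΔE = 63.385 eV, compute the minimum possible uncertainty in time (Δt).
5.192 as

Using the energy-time uncertainty principle:
ΔEΔt ≥ ℏ/2

The minimum uncertainty in time is:
Δt_min = ℏ/(2ΔE)
Δt_min = (1.055e-34 J·s) / (2 × 1.016e-17 J)
Δt_min = 5.192e-18 s = 5.192 as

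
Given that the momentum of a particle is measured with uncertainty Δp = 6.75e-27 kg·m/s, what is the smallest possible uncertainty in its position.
7.812 nm

Using the Heisenberg uncertainty principle:
ΔxΔp ≥ ℏ/2

The minimum uncertainty in position is:
Δx_min = ℏ/(2Δp)
Δx_min = (1.055e-34 J·s) / (2 × 6.750e-27 kg·m/s)
Δx_min = 7.812e-09 m = 7.812 nm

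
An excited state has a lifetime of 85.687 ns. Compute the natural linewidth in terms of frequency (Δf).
928.699 kHz

Using the energy-time uncertainty principle and E = hf:
ΔEΔt ≥ ℏ/2
hΔf·Δt ≥ ℏ/2

The minimum frequency uncertainty is:
Δf = ℏ/(2hτ) = 1/(4πτ)
Δf = 1/(4π × 8.569e-08 s)
Δf = 9.287e+05 Hz = 928.699 kHz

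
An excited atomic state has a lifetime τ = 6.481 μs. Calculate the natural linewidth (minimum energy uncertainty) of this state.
50.780 peV

Using the energy-time uncertainty principle:
ΔEΔt ≥ ℏ/2

The lifetime τ represents the time uncertainty Δt.
The natural linewidth (minimum energy uncertainty) is:

ΔE = ℏ/(2τ)
ΔE = (1.055e-34 J·s) / (2 × 6.481e-06 s)
ΔE = 8.136e-30 J = 50.780 peV

This natural linewidth limits the precision of spectroscopic measurements.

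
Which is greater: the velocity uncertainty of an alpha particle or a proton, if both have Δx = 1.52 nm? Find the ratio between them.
The proton has the larger minimum velocity uncertainty, by a ratio of 4.0.

For both particles, Δp_min = ℏ/(2Δx) = 3.469e-26 kg·m/s (same for both).

The velocity uncertainty is Δv = Δp/m:
- alpha particle: Δv = 3.469e-26 / 6.645e-27 = 5.221e+00 m/s = 5.221 m/s
- proton: Δv = 3.469e-26 / 1.673e-27 = 2.074e+01 m/s = 20.740 m/s

Ratio: 2.074e+01 / 5.221e+00 = 4.0

The lighter particle has larger velocity uncertainty because Δv ∝ 1/m.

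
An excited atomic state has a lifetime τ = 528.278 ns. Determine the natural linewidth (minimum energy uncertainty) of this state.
622.979 peV

Using the energy-time uncertainty principle:
ΔEΔt ≥ ℏ/2

The lifetime τ represents the time uncertainty Δt.
The natural linewidth (minimum energy uncertainty) is:

ΔE = ℏ/(2τ)
ΔE = (1.055e-34 J·s) / (2 × 5.283e-07 s)
ΔE = 9.981e-29 J = 622.979 peV

This natural linewidth limits the precision of spectroscopic measurements.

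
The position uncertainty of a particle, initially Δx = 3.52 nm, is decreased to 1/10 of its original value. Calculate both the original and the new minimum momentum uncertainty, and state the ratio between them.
Original Δp_min = 1.498 × 10^-26 kg·m/s; new Δp'_min = 1.498 × 10^-25 kg·m/s; ratio Δp'_min/Δp_min = 10.

From the uncertainty principle ΔxΔp ≥ ℏ/2, the minimum momentum uncertainty is Δp_min = ℏ/(2Δx).

Original (Δx = 3.52 nm = 3.520e-09 m):
Δp_min = (1.055e-34 J·s)/(2 × 3.520e-09 m) = 1.498e-26 kg·m/s

When Δx → (1/10)Δx:
Δp'_min = ℏ/(2 × (1/10)Δx) = 10 × ℏ/(2Δx) = 10 × Δp_min
Δp'_min = 10 × 1.498e-26 kg·m/s = 1.498e-25 kg·m/s

Since Δp_min ∝ 1/Δx, when Δx is decreased to 1/10 of its original value, Δp_min increases to 10 times its original value.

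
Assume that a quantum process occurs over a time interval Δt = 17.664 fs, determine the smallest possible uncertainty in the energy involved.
18.631 meV

Using the energy-time uncertainty principle:
ΔEΔt ≥ ℏ/2

The minimum uncertainty in energy is:
ΔE_min = ℏ/(2Δt)
ΔE_min = (1.055e-34 J·s) / (2 × 1.766e-14 s)
ΔE_min = 2.985e-21 J = 18.631 meV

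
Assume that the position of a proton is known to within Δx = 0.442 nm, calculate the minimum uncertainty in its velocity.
71.322 m/s

Using the Heisenberg uncertainty principle and Δp = mΔv:
ΔxΔp ≥ ℏ/2
Δx(mΔv) ≥ ℏ/2

The minimum uncertainty in velocity is:
Δv_min = ℏ/(2mΔx)
Δv_min = (1.055e-34 J·s) / (2 × 1.673e-27 kg × 4.420e-10 m)
Δv_min = 7.132e+01 m/s = 71.322 m/s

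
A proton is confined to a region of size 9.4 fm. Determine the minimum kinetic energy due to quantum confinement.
58.708 keV

Using the uncertainty principle:

1. Position uncertainty: Δx ≈ 9.400e-15 m
2. Minimum momentum uncertainty: Δp = ℏ/(2Δx) = 5.609e-21 kg·m/s
3. Minimum kinetic energy:
   KE = (Δp)²/(2m) = (5.609e-21)²/(2 × 1.673e-27 kg)
   KE = 9.406e-15 J = 58.708 keV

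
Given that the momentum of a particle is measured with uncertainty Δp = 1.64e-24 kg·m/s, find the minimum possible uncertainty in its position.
32.152 pm

Using the Heisenberg uncertainty principle:
ΔxΔp ≥ ℏ/2

The minimum uncertainty in position is:
Δx_min = ℏ/(2Δp)
Δx_min = (1.055e-34 J·s) / (2 × 1.640e-24 kg·m/s)
Δx_min = 3.215e-11 m = 32.152 pm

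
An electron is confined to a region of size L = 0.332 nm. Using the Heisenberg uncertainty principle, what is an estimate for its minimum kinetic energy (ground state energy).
86.415 meV

Using the uncertainty principle to estimate ground state energy:

1. The position uncertainty is approximately the confinement size:
   Δx ≈ L = 3.320e-10 m

2. From ΔxΔp ≥ ℏ/2, the minimum momentum uncertainty is:
   Δp ≈ ℏ/(2L) = 1.588e-25 kg·m/s

3. The kinetic energy is approximately:
   KE ≈ (Δp)²/(2m) = (1.588e-25)²/(2 × 9.109e-31 kg)
   KE ≈ 1.385e-20 J = 86.415 meV

This is an order-of-magnitude estimate of the ground state energy.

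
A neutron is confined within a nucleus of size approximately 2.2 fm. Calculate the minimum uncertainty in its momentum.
2.397 × 10^-20 kg·m/s

Using the Heisenberg uncertainty principle:
ΔxΔp ≥ ℏ/2

With Δx ≈ L = 2.200e-15 m (the confinement size):
Δp_min = ℏ/(2Δx)
Δp_min = (1.055e-34 J·s) / (2 × 2.200e-15 m)
Δp_min = 2.397e-20 kg·m/s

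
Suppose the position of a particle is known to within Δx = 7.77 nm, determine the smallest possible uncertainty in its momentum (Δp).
6.786 × 10^-27 kg·m/s

Using the Heisenberg uncertainty principle:
ΔxΔp ≥ ℏ/2

The minimum uncertainty in momentum is:
Δp_min = ℏ/(2Δx)
Δp_min = (1.055e-34 J·s) / (2 × 7.770e-09 m)
Δp_min = 6.786e-27 kg·m/s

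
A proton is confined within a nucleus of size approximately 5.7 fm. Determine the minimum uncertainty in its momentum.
9.251 × 10^-21 kg·m/s

Using the Heisenberg uncertainty principle:
ΔxΔp ≥ ℏ/2

With Δx ≈ L = 5.700e-15 m (the confinement size):
Δp_min = ℏ/(2Δx)
Δp_min = (1.055e-34 J·s) / (2 × 5.700e-15 m)
Δp_min = 9.251e-21 kg·m/s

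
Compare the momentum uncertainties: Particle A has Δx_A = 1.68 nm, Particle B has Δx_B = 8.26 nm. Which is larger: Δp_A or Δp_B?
Particle A has the larger minimum momentum uncertainty, by a factor of 4.92.

For each particle, the minimum momentum uncertainty is Δp_min = ℏ/(2Δx):

Particle A: Δp_A = ℏ/(2×1.680e-09 m) = 3.139e-26 kg·m/s
Particle B: Δp_B = ℏ/(2×8.260e-09 m) = 6.384e-27 kg·m/s

Ratio: Δp_A/Δp_B = 4.92

Since Δp_min ∝ 1/Δx, the particle with smaller position uncertainty (A) has larger momentum uncertainty.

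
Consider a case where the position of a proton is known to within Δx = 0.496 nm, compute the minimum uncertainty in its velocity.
63.557 m/s

Using the Heisenberg uncertainty principle and Δp = mΔv:
ΔxΔp ≥ ℏ/2
Δx(mΔv) ≥ ℏ/2

The minimum uncertainty in velocity is:
Δv_min = ℏ/(2mΔx)
Δv_min = (1.055e-34 J·s) / (2 × 1.673e-27 kg × 4.960e-10 m)
Δv_min = 6.356e+01 m/s = 63.557 m/s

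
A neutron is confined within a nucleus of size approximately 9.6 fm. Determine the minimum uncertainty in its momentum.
5.493 × 10^-21 kg·m/s

Using the Heisenberg uncertainty principle:
ΔxΔp ≥ ℏ/2

With Δx ≈ L = 9.600e-15 m (the confinement size):
Δp_min = ℏ/(2Δx)
Δp_min = (1.055e-34 J·s) / (2 × 9.600e-15 m)
Δp_min = 5.493e-21 kg·m/s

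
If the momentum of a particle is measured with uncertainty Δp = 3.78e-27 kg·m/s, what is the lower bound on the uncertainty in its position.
13.949 nm

Using the Heisenberg uncertainty principle:
ΔxΔp ≥ ℏ/2

The minimum uncertainty in position is:
Δx_min = ℏ/(2Δp)
Δx_min = (1.055e-34 J·s) / (2 × 3.780e-27 kg·m/s)
Δx_min = 1.395e-08 m = 13.949 nm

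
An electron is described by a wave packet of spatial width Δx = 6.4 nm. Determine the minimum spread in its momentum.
8.239 × 10^-27 kg·m/s

For a wave packet, the spatial width Δx and momentum spread Δp are related by the uncertainty principle:
ΔxΔp ≥ ℏ/2

The minimum momentum spread is:
Δp_min = ℏ/(2Δx)
Δp_min = (1.055e-34 J·s) / (2 × 6.400e-09 m)
Δp_min = 8.239e-27 kg·m/s

A wave packet cannot have both a well-defined position and well-defined momentum.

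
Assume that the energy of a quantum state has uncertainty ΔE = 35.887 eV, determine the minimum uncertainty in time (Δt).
9.171 as

Using the energy-time uncertainty principle:
ΔEΔt ≥ ℏ/2

The minimum uncertainty in time is:
Δt_min = ℏ/(2ΔE)
Δt_min = (1.055e-34 J·s) / (2 × 5.750e-18 J)
Δt_min = 9.171e-18 s = 9.171 as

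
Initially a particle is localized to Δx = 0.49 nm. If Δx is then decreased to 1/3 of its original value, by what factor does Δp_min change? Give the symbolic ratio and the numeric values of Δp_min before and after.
Original Δp_min = 1.076 × 10^-25 kg·m/s; new Δp'_min = 3.228 × 10^-25 kg·m/s; ratio Δp'_min/Δp_min = 3.

From the uncertainty principle ΔxΔp ≥ ℏ/2, the minimum momentum uncertainty is Δp_min = ℏ/(2Δx).

Original (Δx = 0.49 nm = 4.900e-10 m):
Δp_min = (1.055e-34 J·s)/(2 × 4.900e-10 m) = 1.076e-25 kg·m/s

When Δx → (1/3)Δx:
Δp'_min = ℏ/(2 × (1/3)Δx) = 3 × ℏ/(2Δx) = 3 × Δp_min
Δp'_min = 3 × 1.076e-25 kg·m/s = 3.228e-25 kg·m/s

Since Δp_min ∝ 1/Δx, when Δx is decreased to 1/3 of its original value, Δp_min increases to 3 times its original value.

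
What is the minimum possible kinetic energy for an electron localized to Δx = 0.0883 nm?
1.222 eV

Localizing a particle requires giving it sufficient momentum uncertainty:

1. From uncertainty principle: Δp ≥ ℏ/(2Δx)
   Δp_min = (1.055e-34 J·s) / (2 × 8.830e-11 m)
   Δp_min = 5.972e-25 kg·m/s

2. This momentum uncertainty corresponds to kinetic energy:
   KE ≈ (Δp)²/(2m) = (5.972e-25)²/(2 × 9.109e-31 kg)
   KE = 1.957e-19 J = 1.222 eV

Tighter localization requires more energy.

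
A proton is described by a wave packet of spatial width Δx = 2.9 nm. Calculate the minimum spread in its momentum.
1.818 × 10^-26 kg·m/s

For a wave packet, the spatial width Δx and momentum spread Δp are related by the uncertainty principle:
ΔxΔp ≥ ℏ/2

The minimum momentum spread is:
Δp_min = ℏ/(2Δx)
Δp_min = (1.055e-34 J·s) / (2 × 2.900e-09 m)
Δp_min = 1.818e-26 kg·m/s

A wave packet cannot have both a well-defined position and well-defined momentum.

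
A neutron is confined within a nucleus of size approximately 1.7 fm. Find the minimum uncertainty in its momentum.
3.102 × 10^-20 kg·m/s

Using the Heisenberg uncertainty principle:
ΔxΔp ≥ ℏ/2

With Δx ≈ L = 1.700e-15 m (the confinement size):
Δp_min = ℏ/(2Δx)
Δp_min = (1.055e-34 J·s) / (2 × 1.700e-15 m)
Δp_min = 3.102e-20 kg·m/s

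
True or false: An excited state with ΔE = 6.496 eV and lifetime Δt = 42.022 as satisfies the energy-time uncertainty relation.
No, it violates the uncertainty relation.

Calculate the product ΔEΔt:
ΔE = 6.496 eV = 1.041e-18 J
ΔEΔt = (1.041e-18 J) × (4.202e-17 s)
ΔEΔt = 4.374e-35 J·s

Compare to the minimum allowed value ℏ/2:
ℏ/2 = 5.273e-35 J·s

Since ΔEΔt = 4.374e-35 J·s < 5.273e-35 J·s = ℏ/2,
this violates the uncertainty relation.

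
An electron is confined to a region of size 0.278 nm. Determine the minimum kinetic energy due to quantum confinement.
123.246 meV

Using the uncertainty principle:

1. Position uncertainty: Δx ≈ 2.780e-10 m
2. Minimum momentum uncertainty: Δp = ℏ/(2Δx) = 1.897e-25 kg·m/s
3. Minimum kinetic energy:
   KE = (Δp)²/(2m) = (1.897e-25)²/(2 × 9.109e-31 kg)
   KE = 1.975e-20 J = 123.246 meV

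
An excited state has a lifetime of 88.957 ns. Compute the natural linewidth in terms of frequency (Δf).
894.561 kHz

Using the energy-time uncertainty principle and E = hf:
ΔEΔt ≥ ℏ/2
hΔf·Δt ≥ ℏ/2

The minimum frequency uncertainty is:
Δf = ℏ/(2hτ) = 1/(4πτ)
Δf = 1/(4π × 8.896e-08 s)
Δf = 8.946e+05 Hz = 894.561 kHz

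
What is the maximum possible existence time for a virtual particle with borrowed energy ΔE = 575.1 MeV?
5.723 × 10^-25 s

Using the energy-time uncertainty principle:
ΔEΔt ≥ ℏ/2

For a virtual particle borrowing energy ΔE, the maximum lifetime is:
Δt_max = ℏ/(2ΔE)

Converting energy:
ΔE = 575.1 MeV = 9.214e-11 J

Δt_max = (1.055e-34 J·s) / (2 × 9.214e-11 J)
Δt_max = 5.723e-25 s = 5.723 × 10^-25 s

Virtual particles with higher borrowed energy exist for shorter times.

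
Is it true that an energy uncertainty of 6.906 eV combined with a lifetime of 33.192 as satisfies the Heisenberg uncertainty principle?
No, it violates the uncertainty relation.

Calculate the product ΔEΔt:
ΔE = 6.906 eV = 1.106e-18 J
ΔEΔt = (1.106e-18 J) × (3.319e-17 s)
ΔEΔt = 3.673e-35 J·s

Compare to the minimum allowed value ℏ/2:
ℏ/2 = 5.273e-35 J·s

Since ΔEΔt = 3.673e-35 J·s < 5.273e-35 J·s = ℏ/2,
this violates the uncertainty relation.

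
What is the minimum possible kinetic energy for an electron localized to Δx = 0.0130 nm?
56.361 eV

Localizing a particle requires giving it sufficient momentum uncertainty:

1. From uncertainty principle: Δp ≥ ℏ/(2Δx)
   Δp_min = (1.055e-34 J·s) / (2 × 1.300e-11 m)
   Δp_min = 4.056e-24 kg·m/s

2. This momentum uncertainty corresponds to kinetic energy:
   KE ≈ (Δp)²/(2m) = (4.056e-24)²/(2 × 9.109e-31 kg)
   KE = 9.030e-18 J = 56.361 eV

Tighter localization requires more energy.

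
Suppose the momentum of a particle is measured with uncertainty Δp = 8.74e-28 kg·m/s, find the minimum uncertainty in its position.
60.330 nm

Using the Heisenberg uncertainty principle:
ΔxΔp ≥ ℏ/2

The minimum uncertainty in position is:
Δx_min = ℏ/(2Δp)
Δx_min = (1.055e-34 J·s) / (2 × 8.740e-28 kg·m/s)
Δx_min = 6.033e-08 m = 60.330 nm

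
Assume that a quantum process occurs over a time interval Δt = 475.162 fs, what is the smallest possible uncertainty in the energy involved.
692.618 μeV

Using the energy-time uncertainty principle:
ΔEΔt ≥ ℏ/2

The minimum uncertainty in energy is:
ΔE_min = ℏ/(2Δt)
ΔE_min = (1.055e-34 J·s) / (2 × 4.752e-13 s)
ΔE_min = 1.110e-22 J = 692.618 μeV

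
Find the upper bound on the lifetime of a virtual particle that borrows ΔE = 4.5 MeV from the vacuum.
73.135 ys

Using the energy-time uncertainty principle:
ΔEΔt ≥ ℏ/2

For a virtual particle borrowing energy ΔE, the maximum lifetime is:
Δt_max = ℏ/(2ΔE)

Converting energy:
ΔE = 4.5 MeV = 7.210e-13 J

Δt_max = (1.055e-34 J·s) / (2 × 7.210e-13 J)
Δt_max = 7.313e-23 s = 73.135 ys

Virtual particles with higher borrowed energy exist for shorter times.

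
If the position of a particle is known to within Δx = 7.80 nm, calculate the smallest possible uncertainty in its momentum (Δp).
6.760 × 10^-27 kg·m/s

Using the Heisenberg uncertainty principle:
ΔxΔp ≥ ℏ/2

The minimum uncertainty in momentum is:
Δp_min = ℏ/(2Δx)
Δp_min = (1.055e-34 J·s) / (2 × 7.800e-09 m)
Δp_min = 6.760e-27 kg·m/s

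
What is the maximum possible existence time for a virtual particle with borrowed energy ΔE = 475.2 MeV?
6.926 × 10^-25 s

Using the energy-time uncertainty principle:
ΔEΔt ≥ ℏ/2

For a virtual particle borrowing energy ΔE, the maximum lifetime is:
Δt_max = ℏ/(2ΔE)

Converting energy:
ΔE = 475.2 MeV = 7.614e-11 J

Δt_max = (1.055e-34 J·s) / (2 × 7.614e-11 J)
Δt_max = 6.926e-25 s = 6.926 × 10^-25 s

Virtual particles with higher borrowed energy exist for shorter times.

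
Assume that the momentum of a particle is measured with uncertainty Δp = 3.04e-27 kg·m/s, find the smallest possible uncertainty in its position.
17.345 nm

Using the Heisenberg uncertainty principle:
ΔxΔp ≥ ℏ/2

The minimum uncertainty in position is:
Δx_min = ℏ/(2Δp)
Δx_min = (1.055e-34 J·s) / (2 × 3.040e-27 kg·m/s)
Δx_min = 1.734e-08 m = 17.345 nm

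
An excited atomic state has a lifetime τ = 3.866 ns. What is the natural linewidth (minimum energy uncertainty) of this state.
85.128 neV

Using the energy-time uncertainty principle:
ΔEΔt ≥ ℏ/2

The lifetime τ represents the time uncertainty Δt.
The natural linewidth (minimum energy uncertainty) is:

ΔE = ℏ/(2τ)
ΔE = (1.055e-34 J·s) / (2 × 3.866e-09 s)
ΔE = 1.364e-26 J = 85.128 neV

This natural linewidth limits the precision of spectroscopic measurements.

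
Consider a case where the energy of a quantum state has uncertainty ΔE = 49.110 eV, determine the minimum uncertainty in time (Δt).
6.701 as

Using the energy-time uncertainty principle:
ΔEΔt ≥ ℏ/2

The minimum uncertainty in time is:
Δt_min = ℏ/(2ΔE)
Δt_min = (1.055e-34 J·s) / (2 × 7.868e-18 J)
Δt_min = 6.701e-18 s = 6.701 as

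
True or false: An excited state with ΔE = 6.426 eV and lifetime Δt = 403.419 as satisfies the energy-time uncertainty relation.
Yes, it satisfies the uncertainty relation.

Calculate the product ΔEΔt:
ΔE = 6.426 eV = 1.030e-18 J
ΔEΔt = (1.030e-18 J) × (4.034e-16 s)
ΔEΔt = 4.153e-34 J·s

Compare to the minimum allowed value ℏ/2:
ℏ/2 = 5.273e-35 J·s

Since ΔEΔt = 4.153e-34 J·s ≥ 5.273e-35 J·s = ℏ/2,
this satisfies the uncertainty relation.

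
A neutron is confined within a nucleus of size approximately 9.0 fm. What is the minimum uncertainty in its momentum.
5.859 × 10^-21 kg·m/s

Using the Heisenberg uncertainty principle:
ΔxΔp ≥ ℏ/2

With Δx ≈ L = 9.000e-15 m (the confinement size):
Δp_min = ℏ/(2Δx)
Δp_min = (1.055e-34 J·s) / (2 × 9.000e-15 m)
Δp_min = 5.859e-21 kg·m/s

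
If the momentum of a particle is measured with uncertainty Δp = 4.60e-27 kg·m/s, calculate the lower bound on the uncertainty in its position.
11.463 nm

Using the Heisenberg uncertainty principle:
ΔxΔp ≥ ℏ/2

The minimum uncertainty in position is:
Δx_min = ℏ/(2Δp)
Δx_min = (1.055e-34 J·s) / (2 × 4.600e-27 kg·m/s)
Δx_min = 1.146e-08 m = 11.463 nm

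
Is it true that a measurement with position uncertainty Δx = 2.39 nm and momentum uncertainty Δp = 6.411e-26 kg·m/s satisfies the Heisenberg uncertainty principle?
Yes, it satisfies the uncertainty principle.

Calculate the product ΔxΔp:
ΔxΔp = (2.390e-09 m) × (6.411e-26 kg·m/s)
ΔxΔp = 1.532e-34 J·s

Compare to the minimum allowed value ℏ/2:
ℏ/2 = 5.273e-35 J·s

Since ΔxΔp = 1.532e-34 J·s ≥ 5.273e-35 J·s = ℏ/2,
the measurement satisfies the uncertainty principle.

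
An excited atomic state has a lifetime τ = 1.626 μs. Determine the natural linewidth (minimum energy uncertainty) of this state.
202.402 peV

Using the energy-time uncertainty principle:
ΔEΔt ≥ ℏ/2

The lifetime τ represents the time uncertainty Δt.
The natural linewidth (minimum energy uncertainty) is:

ΔE = ℏ/(2τ)
ΔE = (1.055e-34 J·s) / (2 × 1.626e-06 s)
ΔE = 3.243e-29 J = 202.402 peV

This natural linewidth limits the precision of spectroscopic measurements.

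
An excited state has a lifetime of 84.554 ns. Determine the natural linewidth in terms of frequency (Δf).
941.144 kHz

Using the energy-time uncertainty principle and E = hf:
ΔEΔt ≥ ℏ/2
hΔf·Δt ≥ ℏ/2

The minimum frequency uncertainty is:
Δf = ℏ/(2hτ) = 1/(4πτ)
Δf = 1/(4π × 8.455e-08 s)
Δf = 9.411e+05 Hz = 941.144 kHz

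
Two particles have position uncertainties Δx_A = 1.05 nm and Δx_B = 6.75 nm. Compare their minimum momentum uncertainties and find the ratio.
Particle A has the larger minimum momentum uncertainty, by a factor of 6.43.

For each particle, the minimum momentum uncertainty is Δp_min = ℏ/(2Δx):

Particle A: Δp_A = ℏ/(2×1.050e-09 m) = 5.022e-26 kg·m/s
Particle B: Δp_B = ℏ/(2×6.750e-09 m) = 7.812e-27 kg·m/s

Ratio: Δp_A/Δp_B = 6.43

Since Δp_min ∝ 1/Δx, the particle with smaller position uncertainty (A) has larger momentum uncertainty.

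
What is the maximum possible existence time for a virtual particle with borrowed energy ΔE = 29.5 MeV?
11.156 ys

Using the energy-time uncertainty principle:
ΔEΔt ≥ ℏ/2

For a virtual particle borrowing energy ΔE, the maximum lifetime is:
Δt_max = ℏ/(2ΔE)

Converting energy:
ΔE = 29.5 MeV = 4.726e-12 J

Δt_max = (1.055e-34 J·s) / (2 × 4.726e-12 J)
Δt_max = 1.116e-23 s = 11.156 ys

Virtual particles with higher borrowed energy exist for shorter times.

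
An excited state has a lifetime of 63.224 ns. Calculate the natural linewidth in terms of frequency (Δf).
1.259 MHz

Using the energy-time uncertainty principle and E = hf:
ΔEΔt ≥ ℏ/2
hΔf·Δt ≥ ℏ/2

The minimum frequency uncertainty is:
Δf = ℏ/(2hτ) = 1/(4πτ)
Δf = 1/(4π × 6.322e-08 s)
Δf = 1.259e+06 Hz = 1.259 MHz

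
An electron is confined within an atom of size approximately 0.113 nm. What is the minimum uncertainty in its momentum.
4.666 × 10^-25 kg·m/s

Using the Heisenberg uncertainty principle:
ΔxΔp ≥ ℏ/2

With Δx ≈ L = 1.130e-10 m (the confinement size):
Δp_min = ℏ/(2Δx)
Δp_min = (1.055e-34 J·s) / (2 × 1.130e-10 m)
Δp_min = 4.666e-25 kg·m/s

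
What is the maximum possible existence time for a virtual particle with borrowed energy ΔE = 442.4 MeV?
7.439 × 10^-25 s

Using the energy-time uncertainty principle:
ΔEΔt ≥ ℏ/2

For a virtual particle borrowing energy ΔE, the maximum lifetime is:
Δt_max = ℏ/(2ΔE)

Converting energy:
ΔE = 442.4 MeV = 7.088e-11 J

Δt_max = (1.055e-34 J·s) / (2 × 7.088e-11 J)
Δt_max = 7.439e-25 s = 7.439 × 10^-25 s

Virtual particles with higher borrowed energy exist for shorter times.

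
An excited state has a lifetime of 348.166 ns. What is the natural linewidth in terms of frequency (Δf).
228.562 kHz

Using the energy-time uncertainty principle and E = hf:
ΔEΔt ≥ ℏ/2
hΔf·Δt ≥ ℏ/2

The minimum frequency uncertainty is:
Δf = ℏ/(2hτ) = 1/(4πτ)
Δf = 1/(4π × 3.482e-07 s)
Δf = 2.286e+05 Hz = 228.562 kHz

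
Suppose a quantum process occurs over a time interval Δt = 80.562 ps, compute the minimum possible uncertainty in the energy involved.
4.085 μeV

Using the energy-time uncertainty principle:
ΔEΔt ≥ ℏ/2

The minimum uncertainty in energy is:
ΔE_min = ℏ/(2Δt)
ΔE_min = (1.055e-34 J·s) / (2 × 8.056e-11 s)
ΔE_min = 6.545e-25 J = 4.085 μeV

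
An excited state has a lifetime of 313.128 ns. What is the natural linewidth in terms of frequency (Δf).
254.137 kHz

Using the energy-time uncertainty principle and E = hf:
ΔEΔt ≥ ℏ/2
hΔf·Δt ≥ ℏ/2

The minimum frequency uncertainty is:
Δf = ℏ/(2hτ) = 1/(4πτ)
Δf = 1/(4π × 3.131e-07 s)
Δf = 2.541e+05 Hz = 254.137 kHz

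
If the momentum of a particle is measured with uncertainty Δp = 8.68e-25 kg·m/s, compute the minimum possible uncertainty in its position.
60.747 pm

Using the Heisenberg uncertainty principle:
ΔxΔp ≥ ℏ/2

The minimum uncertainty in position is:
Δx_min = ℏ/(2Δp)
Δx_min = (1.055e-34 J·s) / (2 × 8.680e-25 kg·m/s)
Δx_min = 6.075e-11 m = 60.747 pm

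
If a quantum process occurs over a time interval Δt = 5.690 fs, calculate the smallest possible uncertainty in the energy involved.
57.839 meV

Using the energy-time uncertainty principle:
ΔEΔt ≥ ℏ/2

The minimum uncertainty in energy is:
ΔE_min = ℏ/(2Δt)
ΔE_min = (1.055e-34 J·s) / (2 × 5.690e-15 s)
ΔE_min = 9.267e-21 J = 57.839 meV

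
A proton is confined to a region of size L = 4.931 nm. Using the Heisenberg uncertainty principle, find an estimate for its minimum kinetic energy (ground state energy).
213.346 neV

Using the uncertainty principle to estimate ground state energy:

1. The position uncertainty is approximately the confinement size:
   Δx ≈ L = 4.931e-09 m

2. From ΔxΔp ≥ ℏ/2, the minimum momentum uncertainty is:
   Δp ≈ ℏ/(2L) = 1.069e-26 kg·m/s

3. The kinetic energy is approximately:
   KE ≈ (Δp)²/(2m) = (1.069e-26)²/(2 × 1.673e-27 kg)
   KE ≈ 3.418e-26 J = 213.346 neV

This is an order-of-magnitude estimate of the ground state energy.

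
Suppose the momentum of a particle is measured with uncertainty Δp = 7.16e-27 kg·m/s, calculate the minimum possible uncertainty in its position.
7.364 nm

Using the Heisenberg uncertainty principle:
ΔxΔp ≥ ℏ/2

The minimum uncertainty in position is:
Δx_min = ℏ/(2Δp)
Δx_min = (1.055e-34 J·s) / (2 × 7.160e-27 kg·m/s)
Δx_min = 7.364e-09 m = 7.364 nm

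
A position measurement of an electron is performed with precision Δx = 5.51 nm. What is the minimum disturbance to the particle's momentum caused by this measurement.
9.570 × 10^-27 kg·m/s

The uncertainty principle implies that measuring position disturbs momentum:
ΔxΔp ≥ ℏ/2

When we measure position with precision Δx, we necessarily introduce a momentum uncertainty:
Δp ≥ ℏ/(2Δx)
Δp_min = (1.055e-34 J·s) / (2 × 5.510e-09 m)
Δp_min = 9.570e-27 kg·m/s

The more precisely we measure position, the greater the momentum disturbance.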